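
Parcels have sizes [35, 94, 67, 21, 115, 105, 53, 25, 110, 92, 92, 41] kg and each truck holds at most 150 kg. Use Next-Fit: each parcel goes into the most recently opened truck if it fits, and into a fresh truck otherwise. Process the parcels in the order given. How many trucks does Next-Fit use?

8

Put 35 kg in truck 1; 115 kg remain.
Put 94 kg in truck 1; 21 kg remain.
Put 67 kg in truck 2; 83 kg remain.
Put 21 kg in truck 2; 62 kg remain.
Put 115 kg in truck 3; 35 kg remain.
Put 105 kg in truck 4; 45 kg remain.
Put 53 kg in truck 5; 97 kg remain.
Put 25 kg in truck 5; 72 kg remain.
Put 110 kg in truck 6; 40 kg remain.
Put 92 kg in truck 7; 58 kg remain.
Put 92 kg in truck 8; 58 kg remain.
Put 41 kg in truck 8; 17 kg remain.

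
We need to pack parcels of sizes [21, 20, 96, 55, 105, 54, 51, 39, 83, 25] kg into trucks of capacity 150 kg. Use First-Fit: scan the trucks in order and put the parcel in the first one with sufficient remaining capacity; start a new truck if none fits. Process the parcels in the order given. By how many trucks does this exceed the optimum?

0

First-Fit: [21,20,96] [55,54,39] [105,25] [51,83] → 4 trucks.
Total size 549 kg; any packing needs at least ⌈549/150⌉ = 4 trucks.
So 4 is already optimal.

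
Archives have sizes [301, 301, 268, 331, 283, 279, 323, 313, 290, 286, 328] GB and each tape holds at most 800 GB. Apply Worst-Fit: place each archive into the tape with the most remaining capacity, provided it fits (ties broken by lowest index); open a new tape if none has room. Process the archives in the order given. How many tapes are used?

6

Put 301 GB in tape 1; 499 GB remain.
Put 301 GB in tape 1; 198 GB remain.
Put 268 GB in tape 2; 532 GB remain.
Put 331 GB in tape 2; 201 GB remain.
Put 283 GB in tape 3; 517 GB remain.
Put 279 GB in tape 3; 238 GB remain.
Put 323 GB in tape 4; 477 GB remain.
Put 313 GB in tape 4; 164 GB remain.
Put 290 GB in tape 5; 510 GB remain.
Put 286 GB in tape 5; 224 GB remain.
Put 328 GB in tape 6; 472 GB remain.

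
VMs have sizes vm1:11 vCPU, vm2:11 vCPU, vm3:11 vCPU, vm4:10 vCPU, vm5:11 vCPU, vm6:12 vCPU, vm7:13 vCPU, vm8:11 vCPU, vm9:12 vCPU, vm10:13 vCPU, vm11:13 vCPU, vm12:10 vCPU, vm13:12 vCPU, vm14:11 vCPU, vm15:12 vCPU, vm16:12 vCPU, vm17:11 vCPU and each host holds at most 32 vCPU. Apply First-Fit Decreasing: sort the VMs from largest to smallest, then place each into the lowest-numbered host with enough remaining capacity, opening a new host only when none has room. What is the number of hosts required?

Sorted descending: 13, 13, 13, 12, 12, 12, 12, 12, 11, 11, 11, 11, 11, 11, 11, 10, 10.
13 vCPU → host 1 (remaining 19 vCPU)
13 vCPU → host 1 (remaining 6 vCPU)
13 vCPU → host 2 (remaining 19 vCPU)
12 vCPU → host 2 (remaining 7 vCPU)
12 vCPU → host 3 (remaining 20 vCPU)
12 vCPU → host 3 (remaining 8 vCPU)
12 vCPU → host 4 (remaining 20 vCPU)
12 vCPU → host 4 (remaining 8 vCPU)
11 vCPU → host 5 (remaining 21 vCPU)
11 vCPU → host 5 (remaining 10 vCPU)
11 vCPU → host 6 (remaining 21 vCPU)
11 vCPU → host 6 (remaining 10 vCPU)
11 vCPU → host 7 (remaining 21 vCPU)
11 vCPU → host 7 (remaining 10 vCPU)
11 vCPU → host 8 (remaining 21 vCPU)
10 vCPU → host 5 (remaining 0 vCPU)
10 vCPU → host 6 (remaining 0 vCPU)
Final hosts: [13,13] [13,12] [12,12] [12,12] [11,11,10] [11,11,10] [11,11] [11].

8 hosts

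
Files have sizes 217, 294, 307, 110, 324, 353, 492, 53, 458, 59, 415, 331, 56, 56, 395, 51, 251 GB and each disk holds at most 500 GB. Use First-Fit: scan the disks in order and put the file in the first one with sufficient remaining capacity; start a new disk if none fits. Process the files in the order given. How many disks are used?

Put 217 GB in disk 1; 283 GB remain.
Put 294 GB in disk 2; 206 GB remain.
Put 307 GB in disk 3; 193 GB remain.
Put 110 GB in disk 1; 173 GB remain.
Put 324 GB in disk 4; 176 GB remain.
Put 353 GB in disk 5; 147 GB remain.
Put 492 GB in disk 6; 8 GB remain.
Put 53 GB in disk 1; 120 GB remain.
Put 458 GB in disk 7; 42 GB remain.
Put 59 GB in disk 1; 61 GB remain.
Put 415 GB in disk 8; 85 GB remain.
Put 331 GB in disk 9; 169 GB remain.
Put 56 GB in disk 1; 5 GB remain.
Put 56 GB in disk 2; 150 GB remain.
Put 395 GB in disk 10; 105 GB remain.
Put 51 GB in disk 2; 99 GB remain.
Put 251 GB in disk 11; 249 GB remain.
Final disks: [217,110,53,59,56] [294,56,51] [307] [324] [353] [492] [458] [415] [331] [395] [251].

11 disks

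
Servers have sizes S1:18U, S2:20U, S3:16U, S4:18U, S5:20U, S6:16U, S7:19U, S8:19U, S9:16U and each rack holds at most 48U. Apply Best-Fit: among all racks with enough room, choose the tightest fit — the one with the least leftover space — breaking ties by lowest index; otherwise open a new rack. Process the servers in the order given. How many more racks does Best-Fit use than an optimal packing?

Best-Fit: [18,20] [16,18] [20,16] [19,19] [16] → 5 racks.
Total size 162U; any packing needs at least ⌈162/48⌉ = 4 racks.
An optimal packing achieves that bound: [20,20] [19,19] [18,18] [16,16,16] → 4 racks.
Excess: 5 − 4 = 1.

1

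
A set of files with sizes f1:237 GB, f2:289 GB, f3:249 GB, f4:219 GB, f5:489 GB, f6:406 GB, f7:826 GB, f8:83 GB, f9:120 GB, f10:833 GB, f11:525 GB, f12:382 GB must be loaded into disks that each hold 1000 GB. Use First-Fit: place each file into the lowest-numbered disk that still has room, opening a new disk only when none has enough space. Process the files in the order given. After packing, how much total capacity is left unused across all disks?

disk 1: place f1 (237 GB), 763 GB left
disk 1: place f2 (289 GB), 474 GB left
disk 1: place f3 (249 GB), 225 GB left
disk 1: place f4 (219 GB), 6 GB left
disk 2: place f5 (489 GB), 511 GB left
disk 2: place f6 (406 GB), 105 GB left
disk 3: place f7 (826 GB), 174 GB left
disk 2: place f8 (83 GB), 22 GB left
disk 3: place f9 (120 GB), 54 GB left
disk 4: place f10 (833 GB), 167 GB left
disk 5: place f11 (525 GB), 475 GB left
disk 5: place f12 (382 GB), 93 GB left
5 disks × 1000 GB = 5000 GB; used 4658 GB; unused 342 GB.

342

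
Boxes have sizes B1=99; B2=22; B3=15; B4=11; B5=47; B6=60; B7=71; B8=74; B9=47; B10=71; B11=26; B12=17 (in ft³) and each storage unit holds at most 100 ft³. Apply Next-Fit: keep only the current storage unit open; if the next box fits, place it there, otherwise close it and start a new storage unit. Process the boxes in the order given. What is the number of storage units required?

Put B1 (99 ft³) in storage unit 1; 1 ft³ remain.
Put B2 (22 ft³) in storage unit 2; 78 ft³ remain.
Put B3 (15 ft³) in storage unit 2; 63 ft³ remain.
Put B4 (11 ft³) in storage unit 2; 52 ft³ remain.
Put B5 (47 ft³) in storage unit 2; 5 ft³ remain.
Put B6 (60 ft³) in storage unit 3; 40 ft³ remain.
Put B7 (71 ft³) in storage unit 4; 29 ft³ remain.
Put B8 (74 ft³) in storage unit 5; 26 ft³ remain.
Put B9 (47 ft³) in storage unit 6; 53 ft³ remain.
Put B10 (71 ft³) in storage unit 7; 29 ft³ remain.
Put B11 (26 ft³) in storage unit 7; 3 ft³ remain.
Put B12 (17 ft³) in storage unit 8; 83 ft³ remain.

8 storage units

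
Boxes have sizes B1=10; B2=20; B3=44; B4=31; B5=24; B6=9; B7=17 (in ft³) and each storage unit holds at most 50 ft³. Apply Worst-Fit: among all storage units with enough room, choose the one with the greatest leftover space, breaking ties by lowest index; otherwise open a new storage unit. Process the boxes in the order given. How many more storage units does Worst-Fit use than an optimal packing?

0

Worst-Fit: [10,20,17] [44] [31] [24,9] → 4 storage units.
Total size 155 ft³; any packing needs at least ⌈155/50⌉ = 4 storage units.
So 4 is already optimal.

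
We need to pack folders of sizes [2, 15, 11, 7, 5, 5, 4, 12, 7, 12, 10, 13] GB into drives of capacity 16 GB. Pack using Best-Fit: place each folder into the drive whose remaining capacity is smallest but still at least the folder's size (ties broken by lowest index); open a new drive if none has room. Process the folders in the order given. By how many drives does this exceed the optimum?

Best-Fit: [2,11] [15] [7,5,4] [5,7] [12] [12] [10] [13] → 8 drives.
Total size 103 GB; any packing needs at least ⌈103/16⌉ = 7 drives.
An optimal packing achieves that bound: [15] [13,2] [12,4] [12] [11,5] [10,5] [7,7] → 7 drives.
Excess: 8 − 7 = 1.

1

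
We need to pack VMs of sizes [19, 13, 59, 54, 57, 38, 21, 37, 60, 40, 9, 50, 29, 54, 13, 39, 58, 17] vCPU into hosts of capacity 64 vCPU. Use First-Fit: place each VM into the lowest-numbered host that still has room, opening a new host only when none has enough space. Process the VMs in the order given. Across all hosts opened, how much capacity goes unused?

host 1: place 19 vCPU, 45 vCPU left
host 1: place 13 vCPU, 32 vCPU left
host 2: place 59 vCPU, 5 vCPU left
host 3: place 54 vCPU, 10 vCPU left
host 4: place 57 vCPU, 7 vCPU left
host 5: place 38 vCPU, 26 vCPU left
host 1: place 21 vCPU, 11 vCPU left
host 6: place 37 vCPU, 27 vCPU left
host 7: place 60 vCPU, 4 vCPU left
host 8: place 40 vCPU, 24 vCPU left
host 1: place 9 vCPU, 2 vCPU left
host 9: place 50 vCPU, 14 vCPU left
host 10: place 29 vCPU, 35 vCPU left
host 11: place 54 vCPU, 10 vCPU left
host 5: place 13 vCPU, 13 vCPU left
host 12: place 39 vCPU, 25 vCPU left
host 13: place 58 vCPU, 6 vCPU left
host 6: place 17 vCPU, 10 vCPU left
13 hosts × 64 vCPU = 832 vCPU; used 667 vCPU; unused 165 vCPU.

165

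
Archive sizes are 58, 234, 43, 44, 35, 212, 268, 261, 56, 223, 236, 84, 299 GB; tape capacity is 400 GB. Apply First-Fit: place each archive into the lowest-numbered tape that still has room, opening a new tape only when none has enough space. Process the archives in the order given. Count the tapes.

7

58 GB → tape 1 (remaining 342 GB)
234 GB → tape 1 (remaining 108 GB)
43 GB → tape 1 (remaining 65 GB)
44 GB → tape 1 (remaining 21 GB)
35 GB → tape 2 (remaining 365 GB)
212 GB → tape 2 (remaining 153 GB)
268 GB → tape 3 (remaining 132 GB)
261 GB → tape 4 (remaining 139 GB)
56 GB → tape 2 (remaining 97 GB)
223 GB → tape 5 (remaining 177 GB)
236 GB → tape 6 (remaining 164 GB)
84 GB → tape 2 (remaining 13 GB)
299 GB → tape 7 (remaining 101 GB)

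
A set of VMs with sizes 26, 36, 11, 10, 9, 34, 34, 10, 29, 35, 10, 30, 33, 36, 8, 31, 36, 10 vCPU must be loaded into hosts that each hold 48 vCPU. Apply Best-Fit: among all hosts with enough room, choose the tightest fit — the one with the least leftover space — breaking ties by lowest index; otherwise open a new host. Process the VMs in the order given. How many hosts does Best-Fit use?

Put 26 vCPU in host 1; 22 vCPU remain.
Put 36 vCPU in host 2; 12 vCPU remain.
Put 11 vCPU in host 2; 1 vCPU remain.
Put 10 vCPU in host 1; 12 vCPU remain.
Put 9 vCPU in host 1; 3 vCPU remain.
Put 34 vCPU in host 3; 14 vCPU remain.
Put 34 vCPU in host 4; 14 vCPU remain.
Put 10 vCPU in host 3; 4 vCPU remain.
Put 29 vCPU in host 5; 19 vCPU remain.
Put 35 vCPU in host 6; 13 vCPU remain.
Put 10 vCPU in host 6; 3 vCPU remain.
Put 30 vCPU in host 7; 18 vCPU remain.
Put 33 vCPU in host 8; 15 vCPU remain.
Put 36 vCPU in host 9; 12 vCPU remain.
Put 8 vCPU in host 9; 4 vCPU remain.
Put 31 vCPU in host 10; 17 vCPU remain.
Put 36 vCPU in host 11; 12 vCPU remain.
Put 10 vCPU in host 11; 2 vCPU remain.
Final hosts: [26,10,9] [36,11] [34,10] [34] [29] [35,10] [30] [33] [36,8] [31] [36,10].

11 hosts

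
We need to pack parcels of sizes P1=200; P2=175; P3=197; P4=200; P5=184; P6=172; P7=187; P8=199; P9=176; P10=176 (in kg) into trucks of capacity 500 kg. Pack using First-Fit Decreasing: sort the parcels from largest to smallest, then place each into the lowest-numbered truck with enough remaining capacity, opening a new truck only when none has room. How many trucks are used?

Sorted descending: 200, 200, 199, 197, 187, 184, 176, 176, 175, 172.
truck 1: place 200 kg, 300 kg left
truck 1: place 200 kg, 100 kg left
truck 2: place 199 kg, 301 kg left
truck 2: place 197 kg, 104 kg left
truck 3: place 187 kg, 313 kg left
truck 3: place 184 kg, 129 kg left
truck 4: place 176 kg, 324 kg left
truck 4: place 176 kg, 148 kg left
truck 5: place 175 kg, 325 kg left
truck 5: place 172 kg, 153 kg left
Final trucks: [200,200] [199,197] [187,184] [176,176] [175,172].

5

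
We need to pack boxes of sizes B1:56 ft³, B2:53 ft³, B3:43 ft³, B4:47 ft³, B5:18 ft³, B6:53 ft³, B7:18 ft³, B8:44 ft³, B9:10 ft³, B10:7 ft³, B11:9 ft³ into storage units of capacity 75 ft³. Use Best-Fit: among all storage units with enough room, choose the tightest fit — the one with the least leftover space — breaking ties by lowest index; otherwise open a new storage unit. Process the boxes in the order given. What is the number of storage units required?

6

Put B1 (56 ft³) in storage unit 1; 19 ft³ remain.
Put B2 (53 ft³) in storage unit 2; 22 ft³ remain.
Put B3 (43 ft³) in storage unit 3; 32 ft³ remain.
Put B4 (47 ft³) in storage unit 4; 28 ft³ remain.
Put B5 (18 ft³) in storage unit 1; 1 ft³ remain.
Put B6 (53 ft³) in storage unit 5; 22 ft³ remain.
Put B7 (18 ft³) in storage unit 2; 4 ft³ remain.
Put B8 (44 ft³) in storage unit 6; 31 ft³ remain.
Put B9 (10 ft³) in storage unit 5; 12 ft³ remain.
Put B10 (7 ft³) in storage unit 5; 5 ft³ remain.
Put B11 (9 ft³) in storage unit 4; 19 ft³ remain.
Final storage units: [56,18] [53,18] [43] [47,9] [53,10,7] [44].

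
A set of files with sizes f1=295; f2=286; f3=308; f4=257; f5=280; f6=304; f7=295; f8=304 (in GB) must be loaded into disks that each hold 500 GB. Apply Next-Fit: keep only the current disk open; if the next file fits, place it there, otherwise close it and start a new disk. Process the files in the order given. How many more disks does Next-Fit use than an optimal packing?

0

Next-Fit: [295] [286] [308] [257] [280] [304] [295] [304] → 8 disks.
8 files exceed 250 GB (half the capacity), and no two of those can share a disk, so at least 8 disks are needed.
So 8 is already optimal.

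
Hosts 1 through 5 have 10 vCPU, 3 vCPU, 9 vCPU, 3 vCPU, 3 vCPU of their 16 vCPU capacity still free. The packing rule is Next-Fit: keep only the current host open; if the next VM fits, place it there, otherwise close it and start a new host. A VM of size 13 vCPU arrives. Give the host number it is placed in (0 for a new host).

0

Next-Fit only looks at host 5, which has 3 vCPU free.
13 vCPU does not fit, so a new host is opened.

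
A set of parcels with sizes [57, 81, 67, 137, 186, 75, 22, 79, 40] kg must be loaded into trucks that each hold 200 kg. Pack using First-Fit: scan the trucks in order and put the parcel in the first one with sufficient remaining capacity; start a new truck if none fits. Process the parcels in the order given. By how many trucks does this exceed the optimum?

1

First-Fit: [57,81,22,40] [67,75] [137] [186] [79] → 5 trucks.
Total size 744 kg; any packing needs at least ⌈744/200⌉ = 4 trucks.
An optimal packing achieves that bound: [186] [137,57] [81,79,40] [75,67,22] → 4 trucks.
Excess: 5 − 4 = 1.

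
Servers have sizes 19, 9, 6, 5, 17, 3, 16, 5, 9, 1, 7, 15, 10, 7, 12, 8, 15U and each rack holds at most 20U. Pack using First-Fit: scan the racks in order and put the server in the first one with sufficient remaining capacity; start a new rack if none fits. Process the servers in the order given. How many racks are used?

19U → rack 1 (remaining 1U)
9U → rack 2 (remaining 11U)
6U → rack 2 (remaining 5U)
5U → rack 2 (remaining 0U)
17U → rack 3 (remaining 3U)
3U → rack 3 (remaining 0U)
16U → rack 4 (remaining 4U)
5U → rack 5 (remaining 15U)
9U → rack 5 (remaining 6U)
1U → rack 1 (remaining 0U)
7U → rack 6 (remaining 13U)
15U → rack 7 (remaining 5U)
10U → rack 6 (remaining 3U)
7U → rack 8 (remaining 13U)
12U → rack 8 (remaining 1U)
8U → rack 9 (remaining 12U)
15U → rack 10 (remaining 5U)

10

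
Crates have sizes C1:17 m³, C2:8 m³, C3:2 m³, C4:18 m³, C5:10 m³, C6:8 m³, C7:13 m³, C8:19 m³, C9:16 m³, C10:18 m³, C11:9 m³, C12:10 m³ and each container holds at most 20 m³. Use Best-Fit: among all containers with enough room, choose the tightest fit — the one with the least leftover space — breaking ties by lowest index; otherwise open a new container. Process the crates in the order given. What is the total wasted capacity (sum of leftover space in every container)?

container 1: place C1 (17 m³), 3 m³ left
container 2: place C2 (8 m³), 12 m³ left
container 1: place C3 (2 m³), 1 m³ left
container 3: place C4 (18 m³), 2 m³ left
container 2: place C5 (10 m³), 2 m³ left
container 4: place C6 (8 m³), 12 m³ left
container 5: place C7 (13 m³), 7 m³ left
container 6: place C8 (19 m³), 1 m³ left
container 7: place C9 (16 m³), 4 m³ left
container 8: place C10 (18 m³), 2 m³ left
container 4: place C11 (9 m³), 3 m³ left
container 9: place C12 (10 m³), 10 m³ left
9 containers × 20 m³ = 180 m³; used 148 m³; unused 32 m³.

32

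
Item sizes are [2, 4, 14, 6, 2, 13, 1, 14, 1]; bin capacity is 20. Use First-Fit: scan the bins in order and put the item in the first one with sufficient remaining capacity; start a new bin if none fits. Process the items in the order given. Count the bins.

Put 2 in bin 1; 18 remain.
Put 4 in bin 1; 14 remain.
Put 14 in bin 1; 0 remain.
Put 6 in bin 2; 14 remain.
Put 2 in bin 2; 12 remain.
Put 13 in bin 3; 7 remain.
Put 1 in bin 2; 11 remain.
Put 14 in bin 4; 6 remain.
Put 1 in bin 2; 10 remain.
Final bins: [2,4,14] [6,2,1,1] [13] [14].

4 bins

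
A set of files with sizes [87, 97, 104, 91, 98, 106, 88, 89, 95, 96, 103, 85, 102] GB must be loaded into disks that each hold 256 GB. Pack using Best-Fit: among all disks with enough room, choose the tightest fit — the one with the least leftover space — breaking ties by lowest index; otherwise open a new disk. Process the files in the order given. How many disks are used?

87 GB → disk 1 (remaining 169 GB)
97 GB → disk 1 (remaining 72 GB)
104 GB → disk 2 (remaining 152 GB)
91 GB → disk 2 (remaining 61 GB)
98 GB → disk 3 (remaining 158 GB)
106 GB → disk 3 (remaining 52 GB)
88 GB → disk 4 (remaining 168 GB)
89 GB → disk 4 (remaining 79 GB)
95 GB → disk 5 (remaining 161 GB)
96 GB → disk 5 (remaining 65 GB)
103 GB → disk 6 (remaining 153 GB)
85 GB → disk 6 (remaining 68 GB)
102 GB → disk 7 (remaining 154 GB)

7 disks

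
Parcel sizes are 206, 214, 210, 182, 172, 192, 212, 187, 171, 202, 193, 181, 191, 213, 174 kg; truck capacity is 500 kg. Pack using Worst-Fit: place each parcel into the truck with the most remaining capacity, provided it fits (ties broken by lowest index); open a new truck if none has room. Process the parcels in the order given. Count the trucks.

8

206 kg → truck 1 (remaining 294 kg)
214 kg → truck 1 (remaining 80 kg)
210 kg → truck 2 (remaining 290 kg)
182 kg → truck 2 (remaining 108 kg)
172 kg → truck 3 (remaining 328 kg)
192 kg → truck 3 (remaining 136 kg)
212 kg → truck 4 (remaining 288 kg)
187 kg → truck 4 (remaining 101 kg)
171 kg → truck 5 (remaining 329 kg)
202 kg → truck 5 (remaining 127 kg)
193 kg → truck 6 (remaining 307 kg)
181 kg → truck 6 (remaining 126 kg)
191 kg → truck 7 (remaining 309 kg)
213 kg → truck 7 (remaining 96 kg)
174 kg → truck 8 (remaining 326 kg)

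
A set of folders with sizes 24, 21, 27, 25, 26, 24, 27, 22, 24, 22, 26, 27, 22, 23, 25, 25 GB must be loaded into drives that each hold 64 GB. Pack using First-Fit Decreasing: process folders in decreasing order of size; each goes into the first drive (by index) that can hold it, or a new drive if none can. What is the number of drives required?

Sorted descending: 27, 27, 27, 26, 26, 25, 25, 25, 24, 24, 24, 23, 22, 22, 22, 21.
Put 27 GB in drive 1; 37 GB remain.
Put 27 GB in drive 1; 10 GB remain.
Put 27 GB in drive 2; 37 GB remain.
Put 26 GB in drive 2; 11 GB remain.
Put 26 GB in drive 3; 38 GB remain.
Put 25 GB in drive 3; 13 GB remain.
Put 25 GB in drive 4; 39 GB remain.
Put 25 GB in drive 4; 14 GB remain.
Put 24 GB in drive 5; 40 GB remain.
Put 24 GB in drive 5; 16 GB remain.
Put 24 GB in drive 6; 40 GB remain.
Put 23 GB in drive 6; 17 GB remain.
Put 22 GB in drive 7; 42 GB remain.
Put 22 GB in drive 7; 20 GB remain.
Put 22 GB in drive 8; 42 GB remain.
Put 21 GB in drive 8; 21 GB remain.

8 drives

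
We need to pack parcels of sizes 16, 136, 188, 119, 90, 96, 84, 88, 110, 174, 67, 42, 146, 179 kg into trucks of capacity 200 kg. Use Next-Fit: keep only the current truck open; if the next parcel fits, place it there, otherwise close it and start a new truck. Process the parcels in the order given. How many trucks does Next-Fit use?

10 trucks

truck 1: place 16 kg, 184 kg left
truck 1: place 136 kg, 48 kg left
truck 2: place 188 kg, 12 kg left
truck 3: place 119 kg, 81 kg left
truck 4: place 90 kg, 110 kg left
truck 4: place 96 kg, 14 kg left
truck 5: place 84 kg, 116 kg left
truck 5: place 88 kg, 28 kg left
truck 6: place 110 kg, 90 kg left
truck 7: place 174 kg, 26 kg left
truck 8: place 67 kg, 133 kg left
truck 8: place 42 kg, 91 kg left
truck 9: place 146 kg, 54 kg left
truck 10: place 179 kg, 21 kg left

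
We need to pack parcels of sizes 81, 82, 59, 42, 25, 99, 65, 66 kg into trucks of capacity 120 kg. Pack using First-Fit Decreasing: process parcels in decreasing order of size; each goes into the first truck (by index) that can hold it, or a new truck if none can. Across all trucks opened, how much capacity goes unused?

Sorted descending: 99, 82, 81, 66, 65, 59, 42, 25.
truck 1: place 99 kg, 21 kg left
truck 2: place 82 kg, 38 kg left
truck 3: place 81 kg, 39 kg left
truck 4: place 66 kg, 54 kg left
truck 5: place 65 kg, 55 kg left
truck 6: place 59 kg, 61 kg left
truck 4: place 42 kg, 12 kg left
truck 2: place 25 kg, 13 kg left
6 trucks × 120 kg = 720 kg; used 519 kg; unused 201 kg.

201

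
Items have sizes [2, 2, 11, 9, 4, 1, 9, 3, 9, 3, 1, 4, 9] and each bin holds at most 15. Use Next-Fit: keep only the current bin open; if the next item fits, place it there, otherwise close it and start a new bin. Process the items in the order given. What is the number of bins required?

5 bins

Put 2 in bin 1; 13 remain.
Put 2 in bin 1; 11 remain.
Put 11 in bin 1; 0 remain.
Put 9 in bin 2; 6 remain.
Put 4 in bin 2; 2 remain.
Put 1 in bin 2; 1 remain.
Put 9 in bin 3; 6 remain.
Put 3 in bin 3; 3 remain.
Put 9 in bin 4; 6 remain.
Put 3 in bin 4; 3 remain.
Put 1 in bin 4; 2 remain.
Put 4 in bin 5; 11 remain.
Put 9 in bin 5; 2 remain.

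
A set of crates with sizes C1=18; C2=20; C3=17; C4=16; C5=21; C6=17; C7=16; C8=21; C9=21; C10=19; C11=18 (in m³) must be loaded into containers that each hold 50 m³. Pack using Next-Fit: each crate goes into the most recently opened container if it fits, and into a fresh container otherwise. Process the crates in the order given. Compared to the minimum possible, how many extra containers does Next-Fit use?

Next-Fit: [18,20] [17,16] [21,17] [16,21] [21,19] [18] → 6 containers.
Total size 204 m³; any packing needs at least ⌈204/50⌉ = 5 containers.
An optimal packing achieves that bound: [21,21] [21,20] [19,18] [18,17] [17,16,16] → 5 containers.
Excess: 6 − 5 = 1.

1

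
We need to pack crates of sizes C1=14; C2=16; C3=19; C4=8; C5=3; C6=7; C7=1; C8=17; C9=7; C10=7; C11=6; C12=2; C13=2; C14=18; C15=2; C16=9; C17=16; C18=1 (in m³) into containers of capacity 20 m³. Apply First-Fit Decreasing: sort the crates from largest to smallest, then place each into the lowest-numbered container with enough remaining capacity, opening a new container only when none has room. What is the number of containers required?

9

Sorted descending: 19, 18, 17, 16, 16, 14, 9, 8, 7, 7, 7, 6, 3, 2, 2, 2, 1, 1.
19 m³ → container 1 (remaining 1 m³)
18 m³ → container 2 (remaining 2 m³)
17 m³ → container 3 (remaining 3 m³)
16 m³ → container 4 (remaining 4 m³)
16 m³ → container 5 (remaining 4 m³)
14 m³ → container 6 (remaining 6 m³)
9 m³ → container 7 (remaining 11 m³)
8 m³ → container 7 (remaining 3 m³)
7 m³ → container 8 (remaining 13 m³)
7 m³ → container 8 (remaining 6 m³)
7 m³ → container 9 (remaining 13 m³)
6 m³ → container 6 (remaining 0 m³)
3 m³ → container 3 (remaining 0 m³)
2 m³ → container 2 (remaining 0 m³)
2 m³ → container 4 (remaining 2 m³)
2 m³ → container 4 (remaining 0 m³)
1 m³ → container 1 (remaining 0 m³)
1 m³ → container 5 (remaining 3 m³)
Final containers: [19,1] [18,2] [17,3] [16,2,2] [16,1] [14,6] [9,8] [7,7] [7].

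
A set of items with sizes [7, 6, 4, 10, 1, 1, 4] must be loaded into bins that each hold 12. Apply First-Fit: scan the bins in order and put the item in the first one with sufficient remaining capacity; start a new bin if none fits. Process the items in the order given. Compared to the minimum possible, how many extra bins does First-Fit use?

First-Fit: [7,4,1] [6,1,4] [10] → 3 bins.
Total size 33; any packing needs at least ⌈33/12⌉ = 3 bins.
So 3 is already optimal.

0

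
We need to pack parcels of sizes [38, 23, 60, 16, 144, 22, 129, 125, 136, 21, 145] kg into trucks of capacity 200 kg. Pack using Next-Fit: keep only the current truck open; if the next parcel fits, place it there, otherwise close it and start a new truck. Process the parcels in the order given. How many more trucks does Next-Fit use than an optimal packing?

1

Next-Fit: [38,23,60,16] [144,22] [129] [125] [136,21] [145] → 6 trucks.
Total size 859 kg; any packing needs at least ⌈859/200⌉ = 5 trucks.
An optimal packing achieves that bound: [145,38,16] [144,23,22] [136,60] [129,21] [125] → 5 trucks.
Excess: 6 − 5 = 1.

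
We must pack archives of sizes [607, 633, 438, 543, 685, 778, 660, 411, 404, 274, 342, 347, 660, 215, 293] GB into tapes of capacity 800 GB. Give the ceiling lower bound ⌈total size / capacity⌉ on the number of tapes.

Total size = 607 + 633 + 438 + 543 + 685 + 778 + 660 + 411 + 404 + 274 + 342 + 347 + 660 + 215 + 293 = 7290 GB.
⌈7290 / 800⌉ = 10.

10 tapes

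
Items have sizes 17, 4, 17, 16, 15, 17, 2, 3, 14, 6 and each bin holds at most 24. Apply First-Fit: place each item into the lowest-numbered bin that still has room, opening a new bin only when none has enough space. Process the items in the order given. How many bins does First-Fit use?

6 bins

17 → bin 1 (remaining 7)
4 → bin 1 (remaining 3)
17 → bin 2 (remaining 7)
16 → bin 3 (remaining 8)
15 → bin 4 (remaining 9)
17 → bin 5 (remaining 7)
2 → bin 1 (remaining 1)
3 → bin 2 (remaining 4)
14 → bin 6 (remaining 10)
6 → bin 3 (remaining 2)
Final bins: [17,4,2] [17,3] [16,6] [15] [17] [14].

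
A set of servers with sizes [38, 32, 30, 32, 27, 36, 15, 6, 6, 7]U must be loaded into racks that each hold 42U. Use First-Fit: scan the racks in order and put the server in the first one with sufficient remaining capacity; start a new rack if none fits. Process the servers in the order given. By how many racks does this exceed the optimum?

0

First-Fit: [38] [32,6] [30,6] [32,7] [27,15] [36] → 6 racks.
Total size 229U; any packing needs at least ⌈229/42⌉ = 6 racks.
So 6 is already optimal.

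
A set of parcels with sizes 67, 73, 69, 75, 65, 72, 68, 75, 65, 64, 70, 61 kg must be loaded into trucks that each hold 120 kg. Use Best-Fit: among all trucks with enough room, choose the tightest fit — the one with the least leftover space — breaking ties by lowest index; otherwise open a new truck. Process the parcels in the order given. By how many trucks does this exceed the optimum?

0

Best-Fit: [67] [73] [69] [75] [65] [72] [68] [75] [65] [64] [70] [61] → 12 trucks.
12 parcels exceed 60 kg (half the capacity), and no two of those can share a truck, so at least 12 trucks are needed.
So 12 is already optimal.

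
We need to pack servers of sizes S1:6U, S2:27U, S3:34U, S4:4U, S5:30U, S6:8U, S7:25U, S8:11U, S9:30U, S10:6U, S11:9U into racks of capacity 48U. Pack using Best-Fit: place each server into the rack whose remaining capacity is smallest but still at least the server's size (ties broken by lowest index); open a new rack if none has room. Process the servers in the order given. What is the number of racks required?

rack 1: place S1 (6U), 42U left
rack 1: place S2 (27U), 15U left
rack 2: place S3 (34U), 14U left
rack 2: place S4 (4U), 10U left
rack 3: place S5 (30U), 18U left
rack 2: place S6 (8U), 2U left
rack 4: place S7 (25U), 23U left
rack 1: place S8 (11U), 4U left
rack 5: place S9 (30U), 18U left
rack 3: place S10 (6U), 12U left
rack 3: place S11 (9U), 3U left

5 racks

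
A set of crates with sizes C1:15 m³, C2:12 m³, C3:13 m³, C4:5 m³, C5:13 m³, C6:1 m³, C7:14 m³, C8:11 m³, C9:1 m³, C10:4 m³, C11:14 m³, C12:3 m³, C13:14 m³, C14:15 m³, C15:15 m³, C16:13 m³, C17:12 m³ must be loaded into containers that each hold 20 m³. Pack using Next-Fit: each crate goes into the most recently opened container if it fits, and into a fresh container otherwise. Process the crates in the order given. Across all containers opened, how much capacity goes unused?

65

container 1: place C1 (15 m³), 5 m³ left
container 2: place C2 (12 m³), 8 m³ left
container 3: place C3 (13 m³), 7 m³ left
container 3: place C4 (5 m³), 2 m³ left
container 4: place C5 (13 m³), 7 m³ left
container 4: place C6 (1 m³), 6 m³ left
container 5: place C7 (14 m³), 6 m³ left
container 6: place C8 (11 m³), 9 m³ left
container 6: place C9 (1 m³), 8 m³ left
container 6: place C10 (4 m³), 4 m³ left
container 7: place C11 (14 m³), 6 m³ left
container 7: place C12 (3 m³), 3 m³ left
container 8: place C13 (14 m³), 6 m³ left
container 9: place C14 (15 m³), 5 m³ left
container 10: place C15 (15 m³), 5 m³ left
container 11: place C16 (13 m³), 7 m³ left
container 12: place C17 (12 m³), 8 m³ left
12 containers × 20 m³ = 240 m³; used 175 m³; unused 65 m³.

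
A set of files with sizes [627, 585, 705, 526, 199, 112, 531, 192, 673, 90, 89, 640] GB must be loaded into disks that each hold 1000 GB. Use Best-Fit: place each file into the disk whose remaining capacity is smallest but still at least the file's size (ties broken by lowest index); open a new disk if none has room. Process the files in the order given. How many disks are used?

7

Put 627 GB in disk 1; 373 GB remain.
Put 585 GB in disk 2; 415 GB remain.
Put 705 GB in disk 3; 295 GB remain.
Put 526 GB in disk 4; 474 GB remain.
Put 199 GB in disk 3; 96 GB remain.
Put 112 GB in disk 1; 261 GB remain.
Put 531 GB in disk 5; 469 GB remain.
Put 192 GB in disk 1; 69 GB remain.
Put 673 GB in disk 6; 327 GB remain.
Put 90 GB in disk 3; 6 GB remain.
Put 89 GB in disk 6; 238 GB remain.
Put 640 GB in disk 7; 360 GB remain.
Final disks: [627,112,192] [585] [705,199,90] [526] [531] [673,89] [640].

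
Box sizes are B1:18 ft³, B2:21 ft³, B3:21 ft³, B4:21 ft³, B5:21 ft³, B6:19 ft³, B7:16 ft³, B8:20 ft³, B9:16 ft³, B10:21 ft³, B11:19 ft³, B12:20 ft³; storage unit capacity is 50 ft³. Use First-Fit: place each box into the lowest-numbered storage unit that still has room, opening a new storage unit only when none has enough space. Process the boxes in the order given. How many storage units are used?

6 storage units

storage unit 1: place B1 (18 ft³), 32 ft³ left
storage unit 1: place B2 (21 ft³), 11 ft³ left
storage unit 2: place B3 (21 ft³), 29 ft³ left
storage unit 2: place B4 (21 ft³), 8 ft³ left
storage unit 3: place B5 (21 ft³), 29 ft³ left
storage unit 3: place B6 (19 ft³), 10 ft³ left
storage unit 4: place B7 (16 ft³), 34 ft³ left
storage unit 4: place B8 (20 ft³), 14 ft³ left
storage unit 5: place B9 (16 ft³), 34 ft³ left
storage unit 5: place B10 (21 ft³), 13 ft³ left
storage unit 6: place B11 (19 ft³), 31 ft³ left
storage unit 6: place B12 (20 ft³), 11 ft³ left
Final storage units: [18,21] [21,21] [21,19] [16,20] [16,21] [19,20].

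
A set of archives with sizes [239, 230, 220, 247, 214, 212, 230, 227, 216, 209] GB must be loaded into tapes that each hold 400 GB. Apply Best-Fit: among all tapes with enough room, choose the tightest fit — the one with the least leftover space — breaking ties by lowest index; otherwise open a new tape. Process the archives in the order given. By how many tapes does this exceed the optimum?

Best-Fit: [239] [230] [220] [247] [214] [212] [230] [227] [216] [209] → 10 tapes.
10 archives exceed 200 GB (half the capacity), and no two of those can share a tape, so at least 10 tapes are needed.
So 10 is already optimal.

0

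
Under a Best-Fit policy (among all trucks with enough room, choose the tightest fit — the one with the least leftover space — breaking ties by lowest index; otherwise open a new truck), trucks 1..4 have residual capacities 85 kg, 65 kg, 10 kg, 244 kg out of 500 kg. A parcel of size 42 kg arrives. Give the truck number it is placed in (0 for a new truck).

Trucks with room: truck 1 (85 kg), truck 2 (65 kg), truck 4 (244 kg).
Tightest fit is truck 2 with 65 kg free.

2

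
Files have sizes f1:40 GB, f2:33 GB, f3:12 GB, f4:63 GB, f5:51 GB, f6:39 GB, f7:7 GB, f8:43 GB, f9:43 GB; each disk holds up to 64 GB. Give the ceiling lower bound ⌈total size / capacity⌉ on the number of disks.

6 disks

Total size = 40 + 33 + 12 + 63 + 51 + 39 + 7 + 43 + 43 = 331 GB.
⌈331 / 64⌉ = 6.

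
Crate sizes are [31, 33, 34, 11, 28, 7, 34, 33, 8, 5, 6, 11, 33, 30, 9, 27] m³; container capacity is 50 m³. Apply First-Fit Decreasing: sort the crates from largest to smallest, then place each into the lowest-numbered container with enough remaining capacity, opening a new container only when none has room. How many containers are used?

Sorted descending: 34, 34, 33, 33, 33, 31, 30, 28, 27, 11, 11, 9, 8, 7, 6, 5.
container 1: place 34 m³, 16 m³ left
container 2: place 34 m³, 16 m³ left
container 3: place 33 m³, 17 m³ left
container 4: place 33 m³, 17 m³ left
container 5: place 33 m³, 17 m³ left
container 6: place 31 m³, 19 m³ left
container 7: place 30 m³, 20 m³ left
container 8: place 28 m³, 22 m³ left
container 9: place 27 m³, 23 m³ left
container 1: place 11 m³, 5 m³ left
container 2: place 11 m³, 5 m³ left
container 3: place 9 m³, 8 m³ left
container 3: place 8 m³, 0 m³ left
container 4: place 7 m³, 10 m³ left
container 4: place 6 m³, 4 m³ left
container 1: place 5 m³, 0 m³ left

9 containers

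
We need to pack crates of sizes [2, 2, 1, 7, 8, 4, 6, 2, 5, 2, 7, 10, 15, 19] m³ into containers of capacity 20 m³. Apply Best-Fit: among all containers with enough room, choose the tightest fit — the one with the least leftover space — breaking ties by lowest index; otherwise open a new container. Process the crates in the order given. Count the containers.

5

2 m³ → container 1 (remaining 18 m³)
2 m³ → container 1 (remaining 16 m³)
1 m³ → container 1 (remaining 15 m³)
7 m³ → container 1 (remaining 8 m³)
8 m³ → container 1 (remaining 0 m³)
4 m³ → container 2 (remaining 16 m³)
6 m³ → container 2 (remaining 10 m³)
2 m³ → container 2 (remaining 8 m³)
5 m³ → container 2 (remaining 3 m³)
2 m³ → container 2 (remaining 1 m³)
7 m³ → container 3 (remaining 13 m³)
10 m³ → container 3 (remaining 3 m³)
15 m³ → container 4 (remaining 5 m³)
19 m³ → container 5 (remaining 1 m³)
Final containers: [2,2,1,7,8] [4,6,2,5,2] [7,10] [15] [19].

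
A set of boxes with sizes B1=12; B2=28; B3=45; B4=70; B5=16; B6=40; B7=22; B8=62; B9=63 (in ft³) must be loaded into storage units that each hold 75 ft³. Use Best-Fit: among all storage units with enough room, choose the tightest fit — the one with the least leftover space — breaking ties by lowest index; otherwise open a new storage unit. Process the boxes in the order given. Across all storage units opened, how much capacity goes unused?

B1 (12 ft³) → storage unit 1 (remaining 63 ft³)
B2 (28 ft³) → storage unit 1 (remaining 35 ft³)
B3 (45 ft³) → storage unit 2 (remaining 30 ft³)
B4 (70 ft³) → storage unit 3 (remaining 5 ft³)
B5 (16 ft³) → storage unit 2 (remaining 14 ft³)
B6 (40 ft³) → storage unit 4 (remaining 35 ft³)
B7 (22 ft³) → storage unit 1 (remaining 13 ft³)
B8 (62 ft³) → storage unit 5 (remaining 13 ft³)
B9 (63 ft³) → storage unit 6 (remaining 12 ft³)
6 storage units × 75 ft³ = 450 ft³; used 358 ft³; unused 92 ft³.

92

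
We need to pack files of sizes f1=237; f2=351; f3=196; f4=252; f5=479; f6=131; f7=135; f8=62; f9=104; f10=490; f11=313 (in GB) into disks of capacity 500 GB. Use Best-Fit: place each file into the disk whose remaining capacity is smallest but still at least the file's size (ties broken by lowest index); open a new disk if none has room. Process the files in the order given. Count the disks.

6 disks

Put f1 (237 GB) in disk 1; 263 GB remain.
Put f2 (351 GB) in disk 2; 149 GB remain.
Put f3 (196 GB) in disk 1; 67 GB remain.
Put f4 (252 GB) in disk 3; 248 GB remain.
Put f5 (479 GB) in disk 4; 21 GB remain.
Put f6 (131 GB) in disk 2; 18 GB remain.
Put f7 (135 GB) in disk 3; 113 GB remain.
Put f8 (62 GB) in disk 1; 5 GB remain.
Put f9 (104 GB) in disk 3; 9 GB remain.
Put f10 (490 GB) in disk 5; 10 GB remain.
Put f11 (313 GB) in disk 6; 187 GB remain.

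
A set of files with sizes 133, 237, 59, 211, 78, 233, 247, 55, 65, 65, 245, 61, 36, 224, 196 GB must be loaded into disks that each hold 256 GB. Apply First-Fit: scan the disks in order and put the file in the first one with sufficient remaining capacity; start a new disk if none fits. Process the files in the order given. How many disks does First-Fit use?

10 disks

133 GB → disk 1 (remaining 123 GB)
237 GB → disk 2 (remaining 19 GB)
59 GB → disk 1 (remaining 64 GB)
211 GB → disk 3 (remaining 45 GB)
78 GB → disk 4 (remaining 178 GB)
233 GB → disk 5 (remaining 23 GB)
247 GB → disk 6 (remaining 9 GB)
55 GB → disk 1 (remaining 9 GB)
65 GB → disk 4 (remaining 113 GB)
65 GB → disk 4 (remaining 48 GB)
245 GB → disk 7 (remaining 11 GB)
61 GB → disk 8 (remaining 195 GB)
36 GB → disk 3 (remaining 9 GB)
224 GB → disk 9 (remaining 32 GB)
196 GB → disk 10 (remaining 60 GB)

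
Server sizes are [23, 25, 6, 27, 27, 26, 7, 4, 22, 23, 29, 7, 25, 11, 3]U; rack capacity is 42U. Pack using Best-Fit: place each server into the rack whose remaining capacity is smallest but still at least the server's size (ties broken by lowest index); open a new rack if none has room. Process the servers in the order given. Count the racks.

rack 1: place 23U, 19U left
rack 2: place 25U, 17U left
rack 2: place 6U, 11U left
rack 3: place 27U, 15U left
rack 4: place 27U, 15U left
rack 5: place 26U, 16U left
rack 2: place 7U, 4U left
rack 2: place 4U, 0U left
rack 6: place 22U, 20U left
rack 7: place 23U, 19U left
rack 8: place 29U, 13U left
rack 8: place 7U, 6U left
rack 9: place 25U, 17U left
rack 3: place 11U, 4U left
rack 3: place 3U, 1U left

9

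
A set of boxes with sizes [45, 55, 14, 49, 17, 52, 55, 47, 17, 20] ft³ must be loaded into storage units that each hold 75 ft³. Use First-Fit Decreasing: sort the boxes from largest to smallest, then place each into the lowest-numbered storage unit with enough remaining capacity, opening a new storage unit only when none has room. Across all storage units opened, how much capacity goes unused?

79

Sorted descending: 55, 55, 52, 49, 47, 45, 20, 17, 17, 14.
storage unit 1: place 55 ft³, 20 ft³ left
storage unit 2: place 55 ft³, 20 ft³ left
storage unit 3: place 52 ft³, 23 ft³ left
storage unit 4: place 49 ft³, 26 ft³ left
storage unit 5: place 47 ft³, 28 ft³ left
storage unit 6: place 45 ft³, 30 ft³ left
storage unit 1: place 20 ft³, 0 ft³ left
storage unit 2: place 17 ft³, 3 ft³ left
storage unit 3: place 17 ft³, 6 ft³ left
storage unit 4: place 14 ft³, 12 ft³ left
6 storage units × 75 ft³ = 450 ft³; used 371 ft³; unused 79 ft³.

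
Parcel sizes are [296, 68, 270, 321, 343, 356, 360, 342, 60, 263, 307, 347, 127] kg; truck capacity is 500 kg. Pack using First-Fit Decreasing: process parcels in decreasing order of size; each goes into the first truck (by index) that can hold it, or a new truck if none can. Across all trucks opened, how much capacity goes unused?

Sorted descending: 360, 356, 347, 343, 342, 321, 307, 296, 270, 263, 127, 68, 60.
truck 1: place 360 kg, 140 kg left
truck 2: place 356 kg, 144 kg left
truck 3: place 347 kg, 153 kg left
truck 4: place 343 kg, 157 kg left
truck 5: place 342 kg, 158 kg left
truck 6: place 321 kg, 179 kg left
truck 7: place 307 kg, 193 kg left
truck 8: place 296 kg, 204 kg left
truck 9: place 270 kg, 230 kg left
truck 10: place 263 kg, 237 kg left
truck 1: place 127 kg, 13 kg left
truck 2: place 68 kg, 76 kg left
truck 2: place 60 kg, 16 kg left
10 trucks × 500 kg = 5000 kg; used 3460 kg; unused 1540 kg.

1540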